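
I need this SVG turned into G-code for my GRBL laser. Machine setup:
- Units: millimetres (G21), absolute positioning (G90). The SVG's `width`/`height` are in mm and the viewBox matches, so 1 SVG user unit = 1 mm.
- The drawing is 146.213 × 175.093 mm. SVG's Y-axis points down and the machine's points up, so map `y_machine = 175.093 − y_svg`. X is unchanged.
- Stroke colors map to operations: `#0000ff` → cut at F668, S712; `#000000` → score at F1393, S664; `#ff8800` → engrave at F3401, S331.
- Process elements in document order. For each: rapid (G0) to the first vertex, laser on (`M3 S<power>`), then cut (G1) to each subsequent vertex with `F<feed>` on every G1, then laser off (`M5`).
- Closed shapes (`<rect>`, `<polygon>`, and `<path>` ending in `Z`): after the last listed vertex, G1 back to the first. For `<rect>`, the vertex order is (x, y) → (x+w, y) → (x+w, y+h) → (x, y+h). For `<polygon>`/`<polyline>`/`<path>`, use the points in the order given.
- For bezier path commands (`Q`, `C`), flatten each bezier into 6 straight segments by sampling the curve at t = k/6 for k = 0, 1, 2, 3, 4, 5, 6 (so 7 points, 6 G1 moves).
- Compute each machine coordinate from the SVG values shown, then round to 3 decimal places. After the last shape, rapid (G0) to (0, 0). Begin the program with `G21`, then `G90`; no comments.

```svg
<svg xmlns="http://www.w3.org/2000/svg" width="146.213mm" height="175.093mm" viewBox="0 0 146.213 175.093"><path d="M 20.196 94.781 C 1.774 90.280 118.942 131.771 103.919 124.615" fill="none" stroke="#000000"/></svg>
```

1 u = 1 mm; y_m = 175.093 − y.

[1] `<path>` cubic bezier, #000000→score S664 F1393: (20.196,80.312) → (21.044,79.168) → (37.053,72.987) → (60.783,64.399) → (84.796,56.033) → (101.654,50.516) → (103.919,50.478)

G21
G90
G0 X20.196 Y80.312
M3 S664
G1 X21.044 Y79.168 F1393
G1 X37.053 Y72.987 F1393
G1 X60.783 Y64.399 F1393
G1 X84.796 Y56.033 F1393
G1 X101.654 Y50.516 F1393
G1 X103.919 Y50.478 F1393
M5
G0 X0.000 Y0.000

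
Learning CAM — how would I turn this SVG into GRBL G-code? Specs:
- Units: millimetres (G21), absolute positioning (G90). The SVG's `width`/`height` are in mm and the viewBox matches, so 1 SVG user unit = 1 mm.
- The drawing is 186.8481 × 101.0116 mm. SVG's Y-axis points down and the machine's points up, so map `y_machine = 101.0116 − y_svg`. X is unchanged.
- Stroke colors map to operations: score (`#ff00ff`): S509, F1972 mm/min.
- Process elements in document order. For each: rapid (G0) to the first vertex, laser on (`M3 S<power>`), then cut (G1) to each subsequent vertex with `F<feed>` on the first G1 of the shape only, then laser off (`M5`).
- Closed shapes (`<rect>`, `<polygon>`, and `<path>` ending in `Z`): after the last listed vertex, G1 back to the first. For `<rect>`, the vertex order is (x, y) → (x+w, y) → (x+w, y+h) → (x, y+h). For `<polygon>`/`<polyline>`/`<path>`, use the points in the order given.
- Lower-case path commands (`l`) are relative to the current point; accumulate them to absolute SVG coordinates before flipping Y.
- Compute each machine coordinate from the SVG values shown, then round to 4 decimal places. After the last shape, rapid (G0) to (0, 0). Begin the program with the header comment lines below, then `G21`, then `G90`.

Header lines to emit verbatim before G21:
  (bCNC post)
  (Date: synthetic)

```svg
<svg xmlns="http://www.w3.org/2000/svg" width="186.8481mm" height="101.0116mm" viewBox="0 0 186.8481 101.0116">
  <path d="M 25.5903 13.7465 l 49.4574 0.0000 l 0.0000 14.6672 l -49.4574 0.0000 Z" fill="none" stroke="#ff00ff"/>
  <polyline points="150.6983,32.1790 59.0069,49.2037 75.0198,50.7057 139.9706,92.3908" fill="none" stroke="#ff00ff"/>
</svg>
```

(bCNC post)
(Date: synthetic)
G21
G90
G0 X25.5903 Y87.2651
M3 S509
G1 X75.0477 Y87.2651 F1972
G1 X75.0477 Y72.5979
G1 X25.5903 Y72.5979
G1 X25.5903 Y87.2651
M5
G0 X150.6983 Y68.8326
M3 S509
G1 X59.0069 Y51.8079 F1972
G1 X75.0198 Y50.3059
G1 X139.9706 Y8.6208
M5
G0 X0.0000 Y0.0000

1 u = 1 mm; y_m = 101.0116 − y.

[1] `<path>` rectangle, #ff00ff→score S509 F1972: (25.5903,87.2651) → (75.0477,87.2651) → (75.0477,72.5979) → (25.5903,72.5979) → (25.5903,87.2651) (closed)

[2] `<polyline>` open polyline, #ff00ff→score S509 F1972: (150.6983,68.8326) → (59.0069,51.8079) → (75.0198,50.3059) → (139.9706,8.6208)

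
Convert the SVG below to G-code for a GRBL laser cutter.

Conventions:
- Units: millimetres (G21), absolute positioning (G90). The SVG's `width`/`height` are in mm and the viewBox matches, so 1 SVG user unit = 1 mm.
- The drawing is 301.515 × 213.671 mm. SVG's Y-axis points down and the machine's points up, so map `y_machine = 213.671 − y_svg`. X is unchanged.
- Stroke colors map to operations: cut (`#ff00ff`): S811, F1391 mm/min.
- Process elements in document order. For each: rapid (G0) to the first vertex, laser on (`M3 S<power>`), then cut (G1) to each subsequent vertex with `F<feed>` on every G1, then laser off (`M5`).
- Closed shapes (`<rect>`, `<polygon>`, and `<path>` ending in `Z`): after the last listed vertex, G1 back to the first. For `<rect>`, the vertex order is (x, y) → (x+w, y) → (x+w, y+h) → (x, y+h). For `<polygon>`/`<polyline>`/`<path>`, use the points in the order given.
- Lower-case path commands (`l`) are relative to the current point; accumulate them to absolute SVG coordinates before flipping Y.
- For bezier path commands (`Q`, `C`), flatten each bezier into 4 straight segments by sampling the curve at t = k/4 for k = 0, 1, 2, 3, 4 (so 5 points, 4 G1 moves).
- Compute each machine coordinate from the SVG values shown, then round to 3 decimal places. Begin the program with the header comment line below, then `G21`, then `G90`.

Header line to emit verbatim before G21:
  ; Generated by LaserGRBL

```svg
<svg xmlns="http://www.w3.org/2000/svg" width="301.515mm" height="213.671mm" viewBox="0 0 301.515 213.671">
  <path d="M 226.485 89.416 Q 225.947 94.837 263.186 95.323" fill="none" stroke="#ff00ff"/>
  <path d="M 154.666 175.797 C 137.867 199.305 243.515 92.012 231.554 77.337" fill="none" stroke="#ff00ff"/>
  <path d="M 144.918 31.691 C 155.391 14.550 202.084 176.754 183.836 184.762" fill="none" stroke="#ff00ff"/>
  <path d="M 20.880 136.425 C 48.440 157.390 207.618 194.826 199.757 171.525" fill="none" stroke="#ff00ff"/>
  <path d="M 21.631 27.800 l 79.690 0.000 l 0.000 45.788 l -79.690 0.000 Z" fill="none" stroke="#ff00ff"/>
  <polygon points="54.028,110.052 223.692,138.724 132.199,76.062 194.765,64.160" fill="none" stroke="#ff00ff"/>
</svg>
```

viewBox `0 0 301.515 213.671` with mm width/height → 1 unit = 1 mm. Flip: y_m = 213.671 − y_svg.

**Shape 1** — `<path>` quadratic bezier, stroke `#ff00ff` → cut (S811, F1391). Control points (SVG): P0=(226.485,89.416), P1=(225.947,94.837), P2=(263.186,95.323); sampled at t=k/4. Machine vertices: (226.485,124.255) → (228.577,121.853) → (235.391,120.068) → (246.928,118.899) → (263.186,118.348). Open path.

**Shape 2** — `<path>` cubic bezier, stroke `#ff00ff` → cut (S811, F1391). Control points (SVG): P0=(154.666,175.797), P1=(137.867,199.305), P2=(243.515,92.012), P3=(231.554,77.337); sampled at t=k/4. Machine vertices: (154.666,37.874) → (161.275,41.277) → (191.296,72.785) → (222.224,111.453) → (231.554,136.334). Open path.

**Shape 3** — `<path>` cubic bezier, stroke `#ff00ff` → cut (S811, F1391). Control points (SVG): P0=(144.918,31.691), P1=(155.391,14.550), P2=(202.084,176.754), P3=(183.836,184.762); sampled at t=k/4. Machine vertices: (144.918,181.980) → (157.983,166.420) → (175.147,114.875) → (186.926,58.615) → (183.836,28.909). Open path.

**Shape 4** — `<path>` cubic bezier, stroke `#ff00ff` → cut (S811, F1391). Control points (SVG): P0=(20.880,136.425), P1=(48.440,157.390), P2=(207.618,194.826), P3=(199.757,171.525); sampled at t=k/4. Machine vertices: (20.880,77.246) → (61.562,59.640) → (123.601,43.096) → (178.999,34.852) → (199.757,42.146). Open path.

**Shape 5** — `<path>` rectangle, stroke `#ff00ff` → cut (S811, F1391). Machine vertices: (21.631,185.871) → (101.321,185.871) → (101.321,140.083) → (21.631,140.083) → (21.631,185.871). Closed: final G1 returns to the first vertex.

**Shape 6** — `<polygon>` closed polygon, stroke `#ff00ff` → cut (S811, F1391). Machine vertices: (54.028,103.619) → (223.692,74.947) → (132.199,137.609) → (194.765,149.511) → (54.028,103.619). Closed: final G1 returns to the first vertex.

; Generated by LaserGRBL
G21
G90
G0 X226.485 Y124.255
M3 S811
G1 X228.577 Y121.853 F1391
G1 X235.391 Y120.068 F1391
G1 X246.928 Y118.899 F1391
G1 X263.186 Y118.348 F1391
M5
G0 X154.666 Y37.874
M3 S811
G1 X161.275 Y41.277 F1391
G1 X191.296 Y72.785 F1391
G1 X222.224 Y111.453 F1391
G1 X231.554 Y136.334 F1391
M5
G0 X144.918 Y181.980
M3 S811
G1 X157.983 Y166.420 F1391
G1 X175.147 Y114.875 F1391
G1 X186.926 Y58.615 F1391
G1 X183.836 Y28.909 F1391
M5
G0 X20.880 Y77.246
M3 S811
G1 X61.562 Y59.640 F1391
G1 X123.601 Y43.096 F1391
G1 X178.999 Y34.852 F1391
G1 X199.757 Y42.146 F1391
M5
G0 X21.631 Y185.871
M3 S811
G1 X101.321 Y185.871 F1391
G1 X101.321 Y140.083 F1391
G1 X21.631 Y140.083 F1391
G1 X21.631 Y185.871 F1391
M5
G0 X54.028 Y103.619
M3 S811
G1 X223.692 Y74.947 F1391
G1 X132.199 Y137.609 F1391
G1 X194.765 Y149.511 F1391
G1 X54.028 Y103.619 F1391
M5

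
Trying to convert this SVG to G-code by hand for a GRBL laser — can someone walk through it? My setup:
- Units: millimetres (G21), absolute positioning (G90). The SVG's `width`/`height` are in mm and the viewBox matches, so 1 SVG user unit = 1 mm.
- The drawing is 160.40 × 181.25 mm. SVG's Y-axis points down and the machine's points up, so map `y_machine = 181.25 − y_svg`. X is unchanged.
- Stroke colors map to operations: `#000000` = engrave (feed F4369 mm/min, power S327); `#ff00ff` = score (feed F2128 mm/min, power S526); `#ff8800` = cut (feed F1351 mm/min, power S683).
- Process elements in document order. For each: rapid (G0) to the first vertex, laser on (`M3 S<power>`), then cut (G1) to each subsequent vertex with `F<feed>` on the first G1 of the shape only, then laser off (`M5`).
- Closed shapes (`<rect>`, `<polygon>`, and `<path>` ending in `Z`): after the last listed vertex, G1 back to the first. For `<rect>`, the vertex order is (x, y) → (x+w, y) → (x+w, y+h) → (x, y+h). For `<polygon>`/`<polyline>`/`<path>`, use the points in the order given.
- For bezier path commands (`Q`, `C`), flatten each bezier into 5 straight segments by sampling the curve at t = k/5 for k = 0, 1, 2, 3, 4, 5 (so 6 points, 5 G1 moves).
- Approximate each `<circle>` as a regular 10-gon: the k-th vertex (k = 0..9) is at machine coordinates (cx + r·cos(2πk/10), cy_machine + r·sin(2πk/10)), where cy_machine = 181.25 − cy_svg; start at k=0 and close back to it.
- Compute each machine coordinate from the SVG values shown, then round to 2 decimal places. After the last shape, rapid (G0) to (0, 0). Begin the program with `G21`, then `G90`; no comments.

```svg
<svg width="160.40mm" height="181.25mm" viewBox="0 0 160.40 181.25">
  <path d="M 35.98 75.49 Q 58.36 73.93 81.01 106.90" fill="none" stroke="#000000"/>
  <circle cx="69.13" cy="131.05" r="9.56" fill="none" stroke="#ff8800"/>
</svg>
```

G21
G90
G0 X35.98 Y105.76
M3 S327
G1 X44.94 Y105.00 F4369
G1 X53.93 Y101.48
G1 X62.93 Y95.20
G1 X71.96 Y86.16
G1 X81.01 Y74.35
M5
G0 X78.69 Y50.20
M3 S683
G1 X76.86 Y55.82 F1351
G1 X72.08 Y59.29
G1 X66.18 Y59.29
G1 X61.40 Y55.82
G1 X59.57 Y50.20
G1 X61.40 Y44.58
G1 X66.18 Y41.11
G1 X72.08 Y41.11
G1 X76.86 Y44.58
G1 X78.69 Y50.20
M5
G0 X0.00 Y0.00

Since the viewBox matches the mm dimensions, user units are millimetres directly. The only transform is the Y-flip y_m = 181.25 − y_svg.

Shape 1 is a quadratic bezier drawn with `<path>`. Its stroke #000000 means engrave at S327, F4369. After flipping Y the toolpath is (35.98,105.76) → (44.94,105.00) → (53.93,101.48) → (62.93,95.20) → (71.96,86.16) → (81.01,74.35).

Shape 2 is a circle drawn with `<circle>`. Its stroke #ff8800 means cut at S683, F1351. After flipping Y the toolpath is (78.69,50.20) → (76.86,55.82) → (72.08,59.29) → (66.18,59.29) → (61.40,55.82) → (59.57,50.20) → (61.40,44.58) → (66.18,41.11) → (72.08,41.11) → (76.86,44.58) → (78.69,50.20), returning to the start.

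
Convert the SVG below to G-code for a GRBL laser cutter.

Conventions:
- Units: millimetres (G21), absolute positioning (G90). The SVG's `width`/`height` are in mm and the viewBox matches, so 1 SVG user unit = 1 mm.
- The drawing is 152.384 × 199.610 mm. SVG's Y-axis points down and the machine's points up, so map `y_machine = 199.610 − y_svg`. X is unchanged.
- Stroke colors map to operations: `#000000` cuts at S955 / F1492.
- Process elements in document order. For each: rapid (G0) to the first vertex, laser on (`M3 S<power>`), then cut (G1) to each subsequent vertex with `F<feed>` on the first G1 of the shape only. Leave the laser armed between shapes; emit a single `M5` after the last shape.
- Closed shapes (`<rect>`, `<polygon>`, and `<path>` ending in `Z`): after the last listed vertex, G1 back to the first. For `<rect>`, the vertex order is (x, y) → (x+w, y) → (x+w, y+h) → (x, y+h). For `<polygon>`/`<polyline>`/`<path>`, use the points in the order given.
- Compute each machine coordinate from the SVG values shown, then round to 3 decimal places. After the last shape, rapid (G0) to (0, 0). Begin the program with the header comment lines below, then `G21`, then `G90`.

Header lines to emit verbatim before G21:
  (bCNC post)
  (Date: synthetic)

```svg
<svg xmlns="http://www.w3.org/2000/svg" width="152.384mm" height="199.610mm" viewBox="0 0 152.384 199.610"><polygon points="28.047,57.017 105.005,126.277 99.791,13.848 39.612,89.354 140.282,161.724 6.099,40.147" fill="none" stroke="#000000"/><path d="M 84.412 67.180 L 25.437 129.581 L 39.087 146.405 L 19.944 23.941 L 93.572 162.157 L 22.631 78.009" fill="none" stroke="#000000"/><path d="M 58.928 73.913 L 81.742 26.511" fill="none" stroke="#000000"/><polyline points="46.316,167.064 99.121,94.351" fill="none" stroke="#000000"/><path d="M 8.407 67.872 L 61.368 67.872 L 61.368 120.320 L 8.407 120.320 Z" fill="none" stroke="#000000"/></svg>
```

(bCNC post)
(Date: synthetic)
G21
G90
G0 X28.047 Y142.593
M3 S955
G1 X105.005 Y73.333 F1492
G1 X99.791 Y185.762
G1 X39.612 Y110.256
G1 X140.282 Y37.886
G1 X6.099 Y159.463
G1 X28.047 Y142.593
G0 X84.412 Y132.430
M3 S955
G1 X25.437 Y70.029 F1492
G1 X39.087 Y53.205
G1 X19.944 Y175.669
G1 X93.572 Y37.453
G1 X22.631 Y121.601
G0 X58.928 Y125.697
M3 S955
G1 X81.742 Y173.099 F1492
G0 X46.316 Y32.546
M3 S955
G1 X99.121 Y105.259 F1492
G0 X8.407 Y131.738
M3 S955
G1 X61.368 Y131.738 F1492
G1 X61.368 Y79.290
G1 X8.407 Y79.290
G1 X8.407 Y131.738
M5
G0 X0.000 Y0.000

viewBox `0 0 152.384 199.610` with mm width/height → 1 unit = 1 mm. Flip: y_m = 199.610 − y_svg.

**Shape 1** — `<polygon>` closed polygon, stroke `#000000` → cut (S955, F1492). Machine vertices: (28.047,142.593) → (105.005,73.333) → (99.791,185.762) → (39.612,110.256) → (140.282,37.886) → (6.099,159.463) → (28.047,142.593). Closed: final G1 returns to the first vertex.

**Shape 2** — `<path>` open polyline, stroke `#000000` → cut (S955, F1492). Machine vertices: (84.412,132.430) → (25.437,70.029) → (39.087,53.205) → (19.944,175.669) → (93.572,37.453) → (22.631,121.601). Open path.

**Shape 3** — `<path>` line segment, stroke `#000000` → cut (S955, F1492). Machine vertices: (58.928,125.697) → (81.742,173.099). Open path.

**Shape 4** — `<polyline>` line segment, stroke `#000000` → cut (S955, F1492). Machine vertices: (46.316,32.546) → (99.121,105.259). Open path.

**Shape 5** — `<path>` rectangle, stroke `#000000` → cut (S955, F1492). Machine vertices: (8.407,131.738) → (61.368,131.738) → (61.368,79.290) → (8.407,79.290) → (8.407,131.738). Closed: final G1 returns to the first vertex.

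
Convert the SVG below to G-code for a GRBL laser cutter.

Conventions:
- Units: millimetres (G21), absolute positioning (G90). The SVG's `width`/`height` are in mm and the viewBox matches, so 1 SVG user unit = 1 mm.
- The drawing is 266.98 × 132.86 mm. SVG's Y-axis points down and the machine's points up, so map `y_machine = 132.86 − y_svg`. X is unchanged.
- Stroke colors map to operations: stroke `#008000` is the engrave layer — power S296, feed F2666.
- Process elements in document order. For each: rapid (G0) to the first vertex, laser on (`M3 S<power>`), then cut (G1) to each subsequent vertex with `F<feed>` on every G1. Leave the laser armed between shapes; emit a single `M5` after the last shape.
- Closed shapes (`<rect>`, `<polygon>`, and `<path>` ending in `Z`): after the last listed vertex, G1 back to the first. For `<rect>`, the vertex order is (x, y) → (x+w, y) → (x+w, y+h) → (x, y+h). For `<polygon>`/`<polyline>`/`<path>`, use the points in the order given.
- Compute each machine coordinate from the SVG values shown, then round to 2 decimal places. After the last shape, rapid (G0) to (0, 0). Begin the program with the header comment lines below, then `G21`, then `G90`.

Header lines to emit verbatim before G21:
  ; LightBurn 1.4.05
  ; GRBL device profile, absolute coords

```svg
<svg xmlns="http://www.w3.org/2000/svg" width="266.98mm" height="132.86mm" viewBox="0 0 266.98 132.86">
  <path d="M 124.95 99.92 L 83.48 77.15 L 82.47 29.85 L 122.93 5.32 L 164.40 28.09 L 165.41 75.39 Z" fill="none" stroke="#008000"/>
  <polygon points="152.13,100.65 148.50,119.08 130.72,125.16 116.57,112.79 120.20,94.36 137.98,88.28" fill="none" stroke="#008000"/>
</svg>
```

viewBox `0 0 266.98 132.86` with mm width/height → 1 unit = 1 mm. Flip: y_m = 132.86 − y_svg.

**Shape 1** — `<path>` regular polygon, stroke `#008000` → engrave (S296, F2666). Machine vertices: (124.95,32.94) → (83.48,55.71) → (82.47,103.01) → (122.93,127.54) → (164.40,104.77) → (165.41,57.47) → (124.95,32.94). Closed: final G1 returns to the first vertex.

**Shape 2** — `<polygon>` regular polygon, stroke `#008000` → engrave (S296, F2666). Machine vertices: (152.13,32.21) → (148.50,13.78) → (130.72,7.70) → (116.57,20.07) → (120.20,38.50) → (137.98,44.58) → (152.13,32.21). Closed: final G1 returns to the first vertex.

; LightBurn 1.4.05
; GRBL device profile, absolute coords
G21
G90
G0 X124.95 Y32.94
M3 S296
G1 X83.48 Y55.71 F2666
G1 X82.47 Y103.01 F2666
G1 X122.93 Y127.54 F2666
G1 X164.40 Y104.77 F2666
G1 X165.41 Y57.47 F2666
G1 X124.95 Y32.94 F2666
G0 X152.13 Y32.21
M3 S296
G1 X148.50 Y13.78 F2666
G1 X130.72 Y7.70 F2666
G1 X116.57 Y20.07 F2666
G1 X120.20 Y38.50 F2666
G1 X137.98 Y44.58 F2666
G1 X152.13 Y32.21 F2666
M5
G0 X0.00 Y0.00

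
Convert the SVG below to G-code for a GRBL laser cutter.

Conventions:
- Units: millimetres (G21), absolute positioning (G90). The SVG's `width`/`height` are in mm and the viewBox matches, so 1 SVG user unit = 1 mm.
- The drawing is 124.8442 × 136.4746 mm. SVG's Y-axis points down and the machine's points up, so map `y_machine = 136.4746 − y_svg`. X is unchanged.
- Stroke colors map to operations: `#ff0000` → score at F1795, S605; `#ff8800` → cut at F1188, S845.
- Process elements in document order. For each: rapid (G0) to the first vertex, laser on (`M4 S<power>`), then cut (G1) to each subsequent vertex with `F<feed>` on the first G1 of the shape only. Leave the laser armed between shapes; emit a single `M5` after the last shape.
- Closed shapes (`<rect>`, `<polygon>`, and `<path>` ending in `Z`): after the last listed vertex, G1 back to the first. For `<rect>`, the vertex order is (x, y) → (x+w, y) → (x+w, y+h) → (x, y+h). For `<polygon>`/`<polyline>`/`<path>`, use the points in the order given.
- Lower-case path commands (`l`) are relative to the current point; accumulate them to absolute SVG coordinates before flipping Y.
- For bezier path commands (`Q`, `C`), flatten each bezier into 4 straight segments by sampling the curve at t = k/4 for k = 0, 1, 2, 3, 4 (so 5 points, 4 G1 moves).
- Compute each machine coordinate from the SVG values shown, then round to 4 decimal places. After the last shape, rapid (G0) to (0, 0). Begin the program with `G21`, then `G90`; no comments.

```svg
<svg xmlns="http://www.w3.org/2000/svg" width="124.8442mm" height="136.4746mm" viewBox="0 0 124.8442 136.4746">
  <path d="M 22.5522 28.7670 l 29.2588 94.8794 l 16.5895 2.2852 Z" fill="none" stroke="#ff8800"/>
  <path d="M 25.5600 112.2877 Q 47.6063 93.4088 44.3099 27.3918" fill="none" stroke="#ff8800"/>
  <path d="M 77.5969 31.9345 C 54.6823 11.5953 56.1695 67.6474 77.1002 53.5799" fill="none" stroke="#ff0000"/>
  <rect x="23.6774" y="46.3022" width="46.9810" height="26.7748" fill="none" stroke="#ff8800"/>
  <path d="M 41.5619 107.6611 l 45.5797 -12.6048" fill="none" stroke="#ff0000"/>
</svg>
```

1 u = 1 mm; y_m = 136.4746 − y.

[1] `<path>` closed polygon, #ff8800→cut S845 F1188: (22.5522,107.7076) → (51.8110,12.8282) → (68.4005,10.5430) → (22.5522,107.7076) (closed)

[2] `<path>` quadratic bezier, #ff8800→cut S845 F1188: (25.5600,24.1869) → (34.9992,36.5725) → (41.2706,54.8503) → (44.3742,79.0204) → (44.3099,109.0828)

[3] `<path>` cubic bezier, #ff0000→score S605 F1795: (77.5969,104.5401) → (64.9088,107.7604) → (60.9066,96.0693) → (65.1253,83.2023) → (77.1002,82.8947)

[4] `<rect>` rectangle, #ff8800→cut S845 F1188: (23.6774,90.1724) → (70.6584,90.1724) → (70.6584,63.3976) → (23.6774,63.3976) → (23.6774,90.1724) (closed)

[5] `<path>` line segment, #ff0000→score S605 F1795: (41.5619,28.8135) → (87.1416,41.4183)

G21
G90
G0 X22.5522 Y107.7076
M4 S845
G1 X51.8110 Y12.8282 F1188
G1 X68.4005 Y10.5430
G1 X22.5522 Y107.7076
G0 X25.5600 Y24.1869
M4 S845
G1 X34.9992 Y36.5725 F1188
G1 X41.2706 Y54.8503
G1 X44.3742 Y79.0204
G1 X44.3099 Y109.0828
G0 X77.5969 Y104.5401
M4 S605
G1 X64.9088 Y107.7604 F1795
G1 X60.9066 Y96.0693
G1 X65.1253 Y83.2023
G1 X77.1002 Y82.8947
G0 X23.6774 Y90.1724
M4 S845
G1 X70.6584 Y90.1724 F1188
G1 X70.6584 Y63.3976
G1 X23.6774 Y63.3976
G1 X23.6774 Y90.1724
G0 X41.5619 Y28.8135
M4 S605
G1 X87.1416 Y41.4183 F1795
M5
G0 X0.0000 Y0.0000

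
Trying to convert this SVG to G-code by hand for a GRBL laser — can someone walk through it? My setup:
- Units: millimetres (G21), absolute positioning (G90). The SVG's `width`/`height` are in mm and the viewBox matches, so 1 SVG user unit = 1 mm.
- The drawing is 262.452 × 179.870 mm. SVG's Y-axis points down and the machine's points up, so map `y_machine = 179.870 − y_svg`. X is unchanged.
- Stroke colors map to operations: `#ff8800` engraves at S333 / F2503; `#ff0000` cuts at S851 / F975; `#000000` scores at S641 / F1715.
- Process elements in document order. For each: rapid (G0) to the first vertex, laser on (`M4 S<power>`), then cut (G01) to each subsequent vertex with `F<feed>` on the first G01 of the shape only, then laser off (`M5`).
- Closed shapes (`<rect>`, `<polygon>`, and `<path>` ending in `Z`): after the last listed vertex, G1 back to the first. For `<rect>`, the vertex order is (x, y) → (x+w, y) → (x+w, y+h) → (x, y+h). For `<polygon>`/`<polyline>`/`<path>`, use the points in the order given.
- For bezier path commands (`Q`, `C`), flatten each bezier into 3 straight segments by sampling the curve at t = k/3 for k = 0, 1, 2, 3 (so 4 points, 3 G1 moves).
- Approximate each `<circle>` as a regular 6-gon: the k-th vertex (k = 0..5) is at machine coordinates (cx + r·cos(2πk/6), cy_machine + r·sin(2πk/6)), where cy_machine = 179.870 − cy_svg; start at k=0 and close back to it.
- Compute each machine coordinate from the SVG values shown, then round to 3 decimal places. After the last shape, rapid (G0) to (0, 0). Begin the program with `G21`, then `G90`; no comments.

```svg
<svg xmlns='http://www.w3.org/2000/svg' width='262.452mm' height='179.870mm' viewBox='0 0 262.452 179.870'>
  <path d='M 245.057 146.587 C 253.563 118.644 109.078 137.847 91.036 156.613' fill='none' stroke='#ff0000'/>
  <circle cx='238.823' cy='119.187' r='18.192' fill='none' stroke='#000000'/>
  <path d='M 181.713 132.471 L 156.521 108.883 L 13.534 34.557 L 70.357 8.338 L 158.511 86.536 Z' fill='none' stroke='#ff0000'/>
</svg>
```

1 u = 1 mm; y_m = 179.870 − y.

[1] `<path>` cubic bezier, #ff0000→cut S851 F975: (245.057,33.283) → (212.915,47.273) → (140.876,40.406) → (91.036,23.257)

[2] `<circle>` circle, #000000→score S641 F1715: (257.015,60.683) → (247.919,76.438) → (229.727,76.438) → (220.631,60.683) → (229.727,44.928) → (247.919,44.928) → (257.015,60.683) (closed)

[3] `<path>` closed polygon, #ff0000→cut S851 F975: (181.713,47.399) → (156.521,70.987) → (13.534,145.313) → (70.357,171.532) → (158.511,93.334) → (181.713,47.399) (closed)

G21
G90
G0 X245.057 Y33.283
M4 S851
G01 X212.915 Y47.273 F975
G01 X140.876 Y40.406
G01 X91.036 Y23.257
M5
G0 X257.015 Y60.683
M4 S641
G01 X247.919 Y76.438 F1715
G01 X229.727 Y76.438
G01 X220.631 Y60.683
G01 X229.727 Y44.928
G01 X247.919 Y44.928
G01 X257.015 Y60.683
M5
G0 X181.713 Y47.399
M4 S851
G01 X156.521 Y70.987 F975
G01 X13.534 Y145.313
G01 X70.357 Y171.532
G01 X158.511 Y93.334
G01 X181.713 Y47.399
M5
G0 X0.000 Y0.000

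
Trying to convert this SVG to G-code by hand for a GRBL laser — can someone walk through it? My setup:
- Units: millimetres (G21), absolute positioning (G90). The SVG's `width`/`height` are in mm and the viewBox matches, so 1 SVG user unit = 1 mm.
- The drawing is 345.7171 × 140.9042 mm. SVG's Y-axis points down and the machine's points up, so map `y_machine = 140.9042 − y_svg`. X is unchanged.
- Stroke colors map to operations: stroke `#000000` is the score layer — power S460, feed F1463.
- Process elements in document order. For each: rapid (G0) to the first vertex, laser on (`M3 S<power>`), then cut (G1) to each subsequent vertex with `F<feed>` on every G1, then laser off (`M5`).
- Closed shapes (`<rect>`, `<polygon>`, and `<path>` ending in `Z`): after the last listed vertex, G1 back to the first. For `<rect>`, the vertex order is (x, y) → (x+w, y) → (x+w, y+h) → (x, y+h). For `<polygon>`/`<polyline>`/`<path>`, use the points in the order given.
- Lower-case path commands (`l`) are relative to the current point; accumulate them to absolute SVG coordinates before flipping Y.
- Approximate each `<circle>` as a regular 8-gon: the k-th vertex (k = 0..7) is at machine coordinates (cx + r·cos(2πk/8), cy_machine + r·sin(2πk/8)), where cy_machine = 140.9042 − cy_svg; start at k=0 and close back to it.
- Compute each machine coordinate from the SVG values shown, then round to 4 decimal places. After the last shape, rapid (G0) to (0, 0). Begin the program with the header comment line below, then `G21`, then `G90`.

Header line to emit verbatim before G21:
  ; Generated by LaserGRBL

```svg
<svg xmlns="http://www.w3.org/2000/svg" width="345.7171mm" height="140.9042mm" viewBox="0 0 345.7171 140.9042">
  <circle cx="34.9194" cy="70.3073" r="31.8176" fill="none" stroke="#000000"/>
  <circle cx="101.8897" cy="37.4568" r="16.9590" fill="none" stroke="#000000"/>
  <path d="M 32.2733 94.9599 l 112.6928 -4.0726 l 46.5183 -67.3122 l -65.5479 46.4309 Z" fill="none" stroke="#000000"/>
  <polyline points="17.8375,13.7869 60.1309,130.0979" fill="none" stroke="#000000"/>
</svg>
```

Since the viewBox matches the mm dimensions, user units are millimetres directly. The only transform is the Y-flip y_m = 140.9042 − y_svg.

Shape 1 is a circle drawn with `<circle>`. Its stroke #000000 means score at S460, F1463. After flipping Y the toolpath is (66.7370,70.5969) → (57.4178,93.0953) → (34.9194,102.4145) → (12.4210,93.0953) → (3.1018,70.5969) → (12.4210,48.0985) → (34.9194,38.7793) → (57.4178,48.0985) → (66.7370,70.5969), returning to the start.

Shape 2 is a circle drawn with `<circle>`. Its stroke #000000 means score at S460, F1463. After flipping Y the toolpath is (118.8487,103.4474) → (113.8815,115.4392) → (101.8897,120.4064) → (89.8979,115.4392) → (84.9307,103.4474) → (89.8979,91.4556) → (101.8897,86.4884) → (113.8815,91.4556) → (118.8487,103.4474), returning to the start.

Shape 3 is a closed polygon drawn with `<path>`. Its stroke #000000 means score at S460, F1463. After flipping Y the toolpath is (32.2733,45.9443) → (144.9661,50.0169) → (191.4844,117.3291) → (125.9365,70.8982) → (32.2733,45.9443), returning to the start.

Shape 4 is a line segment drawn with `<polyline>`. Its stroke #000000 means score at S460, F1463. After flipping Y the toolpath is (17.8375,127.1173) → (60.1309,10.8063).

; Generated by LaserGRBL
G21
G90
G0 X66.7370 Y70.5969
M3 S460
G1 X57.4178 Y93.0953 F1463
G1 X34.9194 Y102.4145 F1463
G1 X12.4210 Y93.0953 F1463
G1 X3.1018 Y70.5969 F1463
G1 X12.4210 Y48.0985 F1463
G1 X34.9194 Y38.7793 F1463
G1 X57.4178 Y48.0985 F1463
G1 X66.7370 Y70.5969 F1463
M5
G0 X118.8487 Y103.4474
M3 S460
G1 X113.8815 Y115.4392 F1463
G1 X101.8897 Y120.4064 F1463
G1 X89.8979 Y115.4392 F1463
G1 X84.9307 Y103.4474 F1463
G1 X89.8979 Y91.4556 F1463
G1 X101.8897 Y86.4884 F1463
G1 X113.8815 Y91.4556 F1463
G1 X118.8487 Y103.4474 F1463
M5
G0 X32.2733 Y45.9443
M3 S460
G1 X144.9661 Y50.0169 F1463
G1 X191.4844 Y117.3291 F1463
G1 X125.9365 Y70.8982 F1463
G1 X32.2733 Y45.9443 F1463
M5
G0 X17.8375 Y127.1173
M3 S460
G1 X60.1309 Y10.8063 F1463
M5
G0 X0.0000 Y0.0000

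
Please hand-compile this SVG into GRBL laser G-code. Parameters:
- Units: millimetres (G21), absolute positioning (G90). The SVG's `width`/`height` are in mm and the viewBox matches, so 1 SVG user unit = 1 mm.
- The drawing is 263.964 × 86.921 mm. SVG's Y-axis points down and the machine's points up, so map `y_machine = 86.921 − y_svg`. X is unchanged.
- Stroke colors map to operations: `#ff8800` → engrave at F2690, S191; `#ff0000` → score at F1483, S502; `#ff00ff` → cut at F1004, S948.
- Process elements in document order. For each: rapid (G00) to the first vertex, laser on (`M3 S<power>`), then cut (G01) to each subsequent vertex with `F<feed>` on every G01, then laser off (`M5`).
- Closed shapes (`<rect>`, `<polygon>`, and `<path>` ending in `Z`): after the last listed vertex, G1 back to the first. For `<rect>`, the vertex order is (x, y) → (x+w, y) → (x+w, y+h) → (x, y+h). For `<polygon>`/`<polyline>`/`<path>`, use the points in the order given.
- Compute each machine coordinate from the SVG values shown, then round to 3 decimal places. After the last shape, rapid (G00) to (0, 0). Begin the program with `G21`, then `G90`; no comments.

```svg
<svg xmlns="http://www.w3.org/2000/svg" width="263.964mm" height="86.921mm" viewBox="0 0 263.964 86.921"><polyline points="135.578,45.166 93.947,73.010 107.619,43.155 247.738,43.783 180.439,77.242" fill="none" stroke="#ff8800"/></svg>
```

G21
G90
G00 X135.578 Y41.755
M3 S191
G01 X93.947 Y13.911 F2690
G01 X107.619 Y43.766 F2690
G01 X247.738 Y43.138 F2690
G01 X180.439 Y9.679 F2690
M5
G00 X0.000 Y0.000

viewBox `0 0 263.964 86.921` with mm width/height → 1 unit = 1 mm. Flip: y_m = 86.921 − y_svg.

**Shape 1** — `<polyline>` open polyline, stroke `#ff8800` → engrave (S191, F2690). Machine vertices: (135.578,41.755) → (93.947,13.911) → (107.619,43.766) → (247.738,43.138) → (180.439,9.679). Open path.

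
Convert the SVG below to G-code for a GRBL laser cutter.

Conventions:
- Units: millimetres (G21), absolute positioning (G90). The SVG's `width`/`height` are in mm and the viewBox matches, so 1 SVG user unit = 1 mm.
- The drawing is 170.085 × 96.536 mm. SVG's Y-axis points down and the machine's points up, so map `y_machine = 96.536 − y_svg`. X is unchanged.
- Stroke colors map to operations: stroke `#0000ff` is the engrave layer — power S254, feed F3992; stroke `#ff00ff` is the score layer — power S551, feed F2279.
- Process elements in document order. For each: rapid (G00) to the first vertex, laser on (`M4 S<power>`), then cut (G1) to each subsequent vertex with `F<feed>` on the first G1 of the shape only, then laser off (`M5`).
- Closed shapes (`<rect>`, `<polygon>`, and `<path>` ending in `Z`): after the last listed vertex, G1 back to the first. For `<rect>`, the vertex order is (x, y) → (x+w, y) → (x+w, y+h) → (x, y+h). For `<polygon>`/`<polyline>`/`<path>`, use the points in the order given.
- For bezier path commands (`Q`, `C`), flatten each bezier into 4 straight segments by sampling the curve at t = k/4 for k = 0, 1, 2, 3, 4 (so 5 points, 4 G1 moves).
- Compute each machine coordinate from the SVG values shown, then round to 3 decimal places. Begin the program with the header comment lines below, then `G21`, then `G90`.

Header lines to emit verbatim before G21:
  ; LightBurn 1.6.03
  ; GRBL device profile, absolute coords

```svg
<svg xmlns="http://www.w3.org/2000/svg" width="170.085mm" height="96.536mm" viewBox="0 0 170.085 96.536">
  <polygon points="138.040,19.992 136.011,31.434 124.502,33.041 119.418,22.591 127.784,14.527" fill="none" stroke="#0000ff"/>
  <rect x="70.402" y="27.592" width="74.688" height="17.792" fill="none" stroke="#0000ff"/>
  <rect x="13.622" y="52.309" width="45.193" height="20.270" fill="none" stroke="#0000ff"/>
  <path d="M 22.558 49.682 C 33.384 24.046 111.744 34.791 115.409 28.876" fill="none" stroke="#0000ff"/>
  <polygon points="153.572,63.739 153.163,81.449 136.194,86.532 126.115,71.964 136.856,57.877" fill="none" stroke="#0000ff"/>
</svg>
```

1 u = 1 mm; y_m = 96.536 − y.

[1] `<polygon>` regular polygon, #0000ff→engrave S254 F3992: (138.040,76.544) → (136.011,65.102) → (124.502,63.495) → (119.418,73.945) → (127.784,82.009) → (138.040,76.544) (closed)

[2] `<rect>` rectangle, #0000ff→engrave S254 F3992: (70.402,68.944) → (145.090,68.944) → (145.090,51.152) → (70.402,51.152) → (70.402,68.944) (closed)

[3] `<rect>` rectangle, #0000ff→engrave S254 F3992: (13.622,44.227) → (58.815,44.227) → (58.815,23.957) → (13.622,23.957) → (13.622,44.227) (closed)

[4] `<path>` cubic bezier, #0000ff→engrave S254 F3992: (22.558,46.854) → (41.118,60.088) → (71.669,64.652) → (100.877,65.519) → (115.409,67.660)

[5] `<polygon>` regular polygon, #0000ff→engrave S254 F3992: (153.572,32.797) → (153.163,15.087) → (136.194,10.004) → (126.115,24.572) → (136.856,38.659) → (153.572,32.797) (closed)

; LightBurn 1.6.03
; GRBL device profile, absolute coords
G21
G90
G00 X138.040 Y76.544
M4 S254
G1 X136.011 Y65.102 F3992
G1 X124.502 Y63.495
G1 X119.418 Y73.945
G1 X127.784 Y82.009
G1 X138.040 Y76.544
M5
G00 X70.402 Y68.944
M4 S254
G1 X145.090 Y68.944 F3992
G1 X145.090 Y51.152
G1 X70.402 Y51.152
G1 X70.402 Y68.944
M5
G00 X13.622 Y44.227
M4 S254
G1 X58.815 Y44.227 F3992
G1 X58.815 Y23.957
G1 X13.622 Y23.957
G1 X13.622 Y44.227
M5
G00 X22.558 Y46.854
M4 S254
G1 X41.118 Y60.088 F3992
G1 X71.669 Y64.652
G1 X100.877 Y65.519
G1 X115.409 Y67.660
M5
G00 X153.572 Y32.797
M4 S254
G1 X153.163 Y15.087 F3992
G1 X136.194 Y10.004
G1 X126.115 Y24.572
G1 X136.856 Y38.659
G1 X153.572 Y32.797
M5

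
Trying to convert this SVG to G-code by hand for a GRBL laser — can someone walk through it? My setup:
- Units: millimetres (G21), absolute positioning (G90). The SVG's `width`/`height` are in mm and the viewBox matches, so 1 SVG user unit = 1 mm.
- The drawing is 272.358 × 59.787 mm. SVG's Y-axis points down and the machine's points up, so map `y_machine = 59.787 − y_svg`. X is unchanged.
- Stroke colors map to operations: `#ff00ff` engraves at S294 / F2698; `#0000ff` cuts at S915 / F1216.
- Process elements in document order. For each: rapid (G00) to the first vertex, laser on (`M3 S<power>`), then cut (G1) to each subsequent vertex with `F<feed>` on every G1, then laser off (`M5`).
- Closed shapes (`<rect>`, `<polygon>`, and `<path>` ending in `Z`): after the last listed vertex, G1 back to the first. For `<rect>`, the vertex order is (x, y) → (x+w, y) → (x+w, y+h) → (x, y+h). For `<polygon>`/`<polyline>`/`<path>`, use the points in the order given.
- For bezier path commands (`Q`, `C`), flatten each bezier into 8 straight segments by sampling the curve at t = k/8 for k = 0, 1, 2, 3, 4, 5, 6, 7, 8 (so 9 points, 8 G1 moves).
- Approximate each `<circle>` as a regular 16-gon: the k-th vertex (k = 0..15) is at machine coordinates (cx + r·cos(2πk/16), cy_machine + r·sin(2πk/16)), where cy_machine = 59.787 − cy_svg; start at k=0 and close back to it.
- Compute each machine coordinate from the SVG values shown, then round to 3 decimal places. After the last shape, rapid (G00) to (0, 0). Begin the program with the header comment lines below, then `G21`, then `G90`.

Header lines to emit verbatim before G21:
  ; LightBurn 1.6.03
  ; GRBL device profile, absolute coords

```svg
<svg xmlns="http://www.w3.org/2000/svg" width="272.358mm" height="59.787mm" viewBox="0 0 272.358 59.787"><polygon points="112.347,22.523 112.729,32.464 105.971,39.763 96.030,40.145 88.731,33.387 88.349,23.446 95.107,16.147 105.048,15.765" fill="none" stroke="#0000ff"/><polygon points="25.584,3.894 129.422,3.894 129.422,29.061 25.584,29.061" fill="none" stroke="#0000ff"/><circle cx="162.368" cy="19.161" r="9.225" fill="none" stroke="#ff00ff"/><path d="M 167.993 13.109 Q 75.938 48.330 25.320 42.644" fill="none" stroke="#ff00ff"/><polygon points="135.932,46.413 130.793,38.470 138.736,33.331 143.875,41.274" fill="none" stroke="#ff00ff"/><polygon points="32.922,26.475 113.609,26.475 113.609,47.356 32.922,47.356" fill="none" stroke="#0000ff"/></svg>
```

; LightBurn 1.6.03
; GRBL device profile, absolute coords
G21
G90
G00 X112.347 Y37.264
M3 S915
G1 X112.729 Y27.323 F1216
G1 X105.971 Y20.024 F1216
G1 X96.030 Y19.642 F1216
G1 X88.731 Y26.400 F1216
G1 X88.349 Y36.341 F1216
G1 X95.107 Y43.640 F1216
G1 X105.048 Y44.022 F1216
G1 X112.347 Y37.264 F1216
M5
G00 X25.584 Y55.893
M3 S915
G1 X129.422 Y55.893 F1216
G1 X129.422 Y30.726 F1216
G1 X25.584 Y30.726 F1216
G1 X25.584 Y55.893 F1216
M5
G00 X171.593 Y40.626
M3 S294
G1 X170.891 Y44.156 F2698
G1 X168.891 Y47.149 F2698
G1 X165.898 Y49.149 F2698
G1 X162.368 Y49.851 F2698
G1 X158.838 Y49.149 F2698
G1 X155.845 Y47.149 F2698
G1 X153.845 Y44.156 F2698
G1 X153.143 Y40.626 F2698
G1 X153.845 Y37.096 F2698
G1 X155.845 Y34.103 F2698
G1 X158.838 Y32.103 F2698
G1 X162.368 Y31.401 F2698
G1 X165.898 Y32.103 F2698
G1 X168.891 Y34.103 F2698
G1 X170.891 Y37.096 F2698
G1 X171.593 Y40.626 F2698
M5
G00 X167.993 Y46.678
M3 S294
G1 X145.627 Y38.512 F2698
G1 X124.555 Y31.624 F2698
G1 X104.779 Y26.015 F2698
G1 X86.297 Y21.684 F2698
G1 X69.111 Y18.631 F2698
G1 X53.219 Y16.857 F2698
G1 X38.622 Y16.361 F2698
G1 X25.320 Y17.143 F2698
M5
G00 X135.932 Y13.374
M3 S294
G1 X130.793 Y21.317 F2698
G1 X138.736 Y26.456 F2698
G1 X143.875 Y18.513 F2698
G1 X135.932 Y13.374 F2698
M5
G00 X32.922 Y33.312
M3 S915
G1 X113.609 Y33.312 F1216
G1 X113.609 Y12.431 F1216
G1 X32.922 Y12.431 F1216
G1 X32.922 Y33.312 F1216
M5
G00 X0.000 Y0.000

1 u = 1 mm; y_m = 59.787 − y.

[1] `<polygon>` regular polygon, #0000ff→cut S915 F1216: (112.347,37.264) → (112.729,27.323) → (105.971,20.024) → (96.030,19.642) → (88.731,26.400) → (88.349,36.341) → (95.107,43.640) → (105.048,44.022) → (112.347,37.264) (closed)

[2] `<polygon>` rectangle, #0000ff→cut S915 F1216: (25.584,55.893) → (129.422,55.893) → (129.422,30.726) → (25.584,30.726) → (25.584,55.893) (closed)

[3] `<circle>` circle, #ff00ff→engrave S294 F2698: (171.593,40.626) → (170.891,44.156) → (168.891,47.149) → (165.898,49.149) → (162.368,49.851) → (158.838,49.149) → (155.845,47.149) → (153.845,44.156) → (153.143,40.626) → (153.845,37.096) → (155.845,34.103) → (158.838,32.103) → (162.368,31.401) → (165.898,32.103) → (168.891,34.103) → (170.891,37.096) → (171.593,40.626) (closed)

[4] `<path>` quadratic bezier, #ff00ff→engrave S294 F2698: (167.993,46.678) → (145.627,38.512) → (124.555,31.624) → (104.779,26.015) → (86.297,21.684) → (69.111,18.631) → (53.219,16.857) → (38.622,16.361) → (25.320,17.143)

[5] `<polygon>` regular polygon, #ff00ff→engrave S294 F2698: (135.932,13.374) → (130.793,21.317) → (138.736,26.456) → (143.875,18.513) → (135.932,13.374) (closed)

[6] `<polygon>` rectangle, #0000ff→cut S915 F1216: (32.922,33.312) → (113.609,33.312) → (113.609,12.431) → (32.922,12.431) → (32.922,33.312) (closed)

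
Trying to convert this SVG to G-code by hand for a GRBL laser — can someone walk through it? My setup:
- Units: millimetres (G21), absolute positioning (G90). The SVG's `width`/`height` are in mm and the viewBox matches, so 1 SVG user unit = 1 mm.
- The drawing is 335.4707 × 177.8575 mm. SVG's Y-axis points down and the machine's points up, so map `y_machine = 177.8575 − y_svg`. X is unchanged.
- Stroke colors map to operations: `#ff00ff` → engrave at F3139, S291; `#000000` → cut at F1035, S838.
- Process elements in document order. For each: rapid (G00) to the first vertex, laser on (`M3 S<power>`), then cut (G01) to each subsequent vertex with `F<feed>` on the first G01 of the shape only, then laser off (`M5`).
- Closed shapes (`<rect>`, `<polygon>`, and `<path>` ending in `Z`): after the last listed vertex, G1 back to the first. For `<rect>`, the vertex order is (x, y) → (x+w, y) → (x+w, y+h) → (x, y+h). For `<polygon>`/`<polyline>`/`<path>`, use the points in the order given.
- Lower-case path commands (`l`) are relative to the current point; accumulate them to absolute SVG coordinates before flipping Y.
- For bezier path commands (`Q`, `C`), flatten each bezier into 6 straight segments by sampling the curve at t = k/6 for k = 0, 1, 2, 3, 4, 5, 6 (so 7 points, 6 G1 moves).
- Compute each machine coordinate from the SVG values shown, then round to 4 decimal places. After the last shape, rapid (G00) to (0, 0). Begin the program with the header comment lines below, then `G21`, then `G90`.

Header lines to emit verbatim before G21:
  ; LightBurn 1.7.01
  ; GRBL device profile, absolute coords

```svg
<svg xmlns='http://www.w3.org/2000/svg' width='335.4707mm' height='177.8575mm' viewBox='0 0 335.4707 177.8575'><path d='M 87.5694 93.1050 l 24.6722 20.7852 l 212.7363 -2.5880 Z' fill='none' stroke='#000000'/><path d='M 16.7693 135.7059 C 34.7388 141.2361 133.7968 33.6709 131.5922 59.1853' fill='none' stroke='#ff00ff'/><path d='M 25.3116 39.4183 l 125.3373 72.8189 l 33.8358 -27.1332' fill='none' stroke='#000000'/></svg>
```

; LightBurn 1.7.01
; GRBL device profile, absolute coords
G21
G90
G00 X87.5694 Y84.7525
M3 S838
G01 X112.2416 Y63.9673 F1035
G01 X324.9779 Y66.5553
G01 X87.5694 Y84.7525
M5
G00 X16.7693 Y42.1516
M3 S291
G01 X31.6672 Y47.6714 F3139
G01 X55.0146 Y65.2023
G01 X81.7460 Y87.9060
G01 X106.7963 Y108.9443
G01 X125.1002 Y121.4791
G01 X131.5922 Y118.6722
M5
G00 X25.3116 Y138.4392
M3 S838
G01 X150.6489 Y65.6203 F1035
G01 X184.4847 Y92.7535
M5
G00 X0.0000 Y0.0000

1 u = 1 mm; y_m = 177.8575 − y.

[1] `<path>` closed polygon, #000000→cut S838 F1035: (87.5694,84.7525) → (112.2416,63.9673) → (324.9779,66.5553) → (87.5694,84.7525) (closed)

[2] `<path>` cubic bezier, #ff00ff→engrave S291 F3139: (16.7693,42.1516) → (31.6672,47.6714) → (55.0146,65.2023) → (81.7460,87.9060) → (106.7963,108.9443) → (125.1002,121.4791) → (131.5922,118.6722)

[3] `<path>` open polyline, #000000→cut S838 F1035: (25.3116,138.4392) → (150.6489,65.6203) → (184.4847,92.7535)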